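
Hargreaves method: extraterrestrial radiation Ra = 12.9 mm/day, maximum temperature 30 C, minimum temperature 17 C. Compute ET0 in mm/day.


Tmean = (Tmax + Tmin)/2 = (30 + 17)/2 = 23.5
ET0 = 0.0023 * 12.9 * (23.5 + 17.8) * sqrt(30 - 17)
ET0 = 0.0023 * 12.9 * 41.3 * 3.605551

4.4181 mm/day


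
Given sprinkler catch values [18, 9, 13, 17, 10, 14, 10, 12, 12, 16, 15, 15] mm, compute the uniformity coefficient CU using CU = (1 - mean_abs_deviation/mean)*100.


mean = 13.416667 mm
MAD = 2.416667 mm
CU = (1 - 2.416667/13.416667)*100

81.9876 %


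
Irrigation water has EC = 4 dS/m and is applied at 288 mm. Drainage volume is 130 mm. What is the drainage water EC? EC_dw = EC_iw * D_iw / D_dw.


EC_dw = EC_iw * D_iw / D_dw
EC_dw = 4 * 288 / 130
EC_dw = 1152 / 130

8.8615 dS/m


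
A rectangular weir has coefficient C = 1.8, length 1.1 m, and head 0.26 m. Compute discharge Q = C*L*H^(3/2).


Q = C * L * H^(3/2) = 1.8 * 1.1 * 0.26^1.5 = 1.8 * 1.1 * 0.132575

0.2625 m^3/s


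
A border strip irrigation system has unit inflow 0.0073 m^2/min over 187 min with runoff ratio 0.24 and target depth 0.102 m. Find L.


L = q*t/((1+r)*Z)
L = 0.0073*187/((1+0.24)*0.102)
L = 1.3651/0.12648

10.7930 m


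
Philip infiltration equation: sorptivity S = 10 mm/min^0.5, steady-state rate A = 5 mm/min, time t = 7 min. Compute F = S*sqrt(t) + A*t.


F = S*sqrt(t) + A*t
F = 10*sqrt(7) + 5*7
F = 10*2.645751 + 35

61.4575 mm


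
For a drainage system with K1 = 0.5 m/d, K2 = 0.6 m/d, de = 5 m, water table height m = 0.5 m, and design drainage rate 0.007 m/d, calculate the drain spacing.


S^2 = 8*K2*de*m/q + 4*K1*m^2/q
S^2 = 8*0.6*5*0.5/0.007 + 4*0.5*0.5^2/0.007
S = sqrt(1785.7143)

42.2577 m


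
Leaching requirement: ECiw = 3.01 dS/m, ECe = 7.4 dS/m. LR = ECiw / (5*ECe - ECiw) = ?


LR = ECiw / (5*ECe - ECiw)
LR = 3.01 / (5*7.4 - 3.01)
LR = 3.01 / 33.9900

0.0886


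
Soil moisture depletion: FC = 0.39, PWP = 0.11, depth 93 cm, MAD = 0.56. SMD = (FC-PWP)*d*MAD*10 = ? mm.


SMD = (FC - PWP) * d * MAD * 10
SMD = (0.39 - 0.11) * 93 * 0.56 * 10
SMD = 0.2800 * 93 * 0.56 * 10

145.8240 mm


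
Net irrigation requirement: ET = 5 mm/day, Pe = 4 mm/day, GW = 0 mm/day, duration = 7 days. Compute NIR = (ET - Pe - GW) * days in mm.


Daily deficit = ET - Pe - GW = 5 - 4 - 0 = 1 mm/day
NIR = 1 * 7 = 7 mm

7.0000 mm


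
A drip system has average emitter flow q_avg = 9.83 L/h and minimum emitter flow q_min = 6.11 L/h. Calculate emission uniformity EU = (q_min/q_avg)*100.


EU = (q_min/q_avg)*100 = (6.11/9.83)*100 = 62.1567%

62.1567 %


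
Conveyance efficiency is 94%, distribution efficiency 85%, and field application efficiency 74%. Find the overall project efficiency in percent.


Ec = 0.94, Eb = 0.85, Ea = 0.74
E = 0.94 * 0.85 * 0.74 * 100 = 59.1260%

59.1260 %


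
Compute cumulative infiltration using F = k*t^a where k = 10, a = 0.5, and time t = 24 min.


F = k * t^a = 10 * 24^0.5
F = 10 * 4.898979

48.9898 mm


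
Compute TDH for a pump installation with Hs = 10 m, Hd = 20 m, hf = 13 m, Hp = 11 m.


TDH = Hs + Hd + hf + Hp = 10 + 20 + 13 + 11 = 54

54 m


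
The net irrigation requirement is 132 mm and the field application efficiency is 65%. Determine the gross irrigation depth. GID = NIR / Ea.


Ea = 65% = 0.65
GID = NIR / Ea = 132 / 0.65 = 203.0769 mm

203.0769 mm


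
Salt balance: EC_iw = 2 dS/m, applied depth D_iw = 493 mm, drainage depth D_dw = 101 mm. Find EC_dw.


EC_dw = EC_iw * D_iw / D_dw
EC_dw = 2 * 493 / 101
EC_dw = 986 / 101

9.7624 dS/m


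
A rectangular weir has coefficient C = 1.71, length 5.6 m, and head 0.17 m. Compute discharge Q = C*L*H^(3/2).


Q = C * L * H^(3/2) = 1.71 * 5.6 * 0.17^1.5 = 1.71 * 5.6 * 0.070093

0.6712 m^3/s


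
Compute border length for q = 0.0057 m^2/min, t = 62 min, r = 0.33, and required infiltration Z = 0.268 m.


L = q*t/((1+r)*Z)
L = 0.0057*62/((1+0.33)*0.268)
L = 0.3534/0.35644

0.9915 m


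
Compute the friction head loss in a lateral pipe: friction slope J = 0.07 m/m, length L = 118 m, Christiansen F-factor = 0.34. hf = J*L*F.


hf = J * L * F = 0.07 * 118 * 0.34 = 2.8084 m

2.8084 m


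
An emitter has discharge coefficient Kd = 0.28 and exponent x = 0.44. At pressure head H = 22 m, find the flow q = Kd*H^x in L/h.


q = Kd * H^x = 0.28 * 22^0.44 = 0.28 * 3.896422

1.0910 L/h


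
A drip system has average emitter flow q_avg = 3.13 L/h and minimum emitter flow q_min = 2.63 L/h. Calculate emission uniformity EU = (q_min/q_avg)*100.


EU = (q_min/q_avg)*100 = (2.63/3.13)*100 = 84.0256%

84.0256 %


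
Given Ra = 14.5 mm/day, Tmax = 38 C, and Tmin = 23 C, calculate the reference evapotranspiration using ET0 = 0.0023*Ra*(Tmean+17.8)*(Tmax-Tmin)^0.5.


Tmean = (Tmax + Tmin)/2 = (38 + 23)/2 = 30.5
ET0 = 0.0023 * 14.5 * (30.5 + 17.8) * sqrt(38 - 23)
ET0 = 0.0023 * 14.5 * 48.3 * 3.872983

6.2386 mm/day


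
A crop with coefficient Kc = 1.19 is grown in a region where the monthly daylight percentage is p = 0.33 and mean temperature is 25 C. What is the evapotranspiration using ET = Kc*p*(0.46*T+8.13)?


ET = Kc * p * (0.46*T + 8.13)
ET = 1.19 * 0.33 * (0.46*25 + 8.13)
ET = 1.19 * 0.33 * 19.6300

7.7087 mm/day


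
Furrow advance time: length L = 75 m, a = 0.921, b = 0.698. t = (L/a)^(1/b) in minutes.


t = (L/a)^(1/b)
t = (75/0.921)^(1/0.698)
t = 81.433225^(1/0.698)

546.4346 min


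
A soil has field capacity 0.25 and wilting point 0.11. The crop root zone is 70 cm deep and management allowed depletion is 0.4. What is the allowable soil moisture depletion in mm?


SMD = (FC - PWP) * d * MAD * 10
SMD = (0.25 - 0.11) * 70 * 0.4 * 10
SMD = 0.1400 * 70 * 0.4 * 10

39.2000 mm


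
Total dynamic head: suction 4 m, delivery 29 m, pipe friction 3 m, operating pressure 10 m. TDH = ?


TDH = Hs + Hd + hf + Hp = 4 + 29 + 3 + 10 = 46

46 m


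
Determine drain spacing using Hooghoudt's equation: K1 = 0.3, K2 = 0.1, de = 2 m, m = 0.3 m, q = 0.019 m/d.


S^2 = 8*K2*de*m/q + 4*K1*m^2/q
S^2 = 8*0.1*2*0.3/0.019 + 4*0.3*0.3^2/0.019
S = sqrt(30.9474)

5.5630 m


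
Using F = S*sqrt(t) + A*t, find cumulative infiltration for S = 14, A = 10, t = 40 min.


F = S*sqrt(t) + A*t
F = 14*sqrt(40) + 10*40
F = 14*6.324555 + 400

488.5438 mm


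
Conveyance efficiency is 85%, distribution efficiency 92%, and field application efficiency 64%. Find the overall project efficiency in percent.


Ec = 0.85, Eb = 0.92, Ea = 0.64
E = 0.85 * 0.92 * 0.64 * 100 = 50.0480%

50.0480 %


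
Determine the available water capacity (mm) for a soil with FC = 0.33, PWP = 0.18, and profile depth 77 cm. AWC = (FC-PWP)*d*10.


AWC = (FC - PWP) * d * 10
AWC = (0.33 - 0.18) * 77 * 10
AWC = 0.1500 * 77 * 10

115.5000 mm


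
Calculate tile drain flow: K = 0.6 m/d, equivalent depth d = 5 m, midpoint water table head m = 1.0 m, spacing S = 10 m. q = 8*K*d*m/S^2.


q = 8*K*d*m/S^2
q = 8*0.6*5*1.0/10^2
q = 24.0000 / 100

0.2400 m/d


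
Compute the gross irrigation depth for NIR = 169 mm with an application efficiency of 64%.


Ea = 64% = 0.64
GID = NIR / Ea = 169 / 0.64 = 264.0625 mm

264.0625 mm


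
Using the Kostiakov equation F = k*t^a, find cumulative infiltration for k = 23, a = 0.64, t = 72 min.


F = k * t^a = 23 * 72^0.64
F = 23 * 15.441618

355.1572 mm


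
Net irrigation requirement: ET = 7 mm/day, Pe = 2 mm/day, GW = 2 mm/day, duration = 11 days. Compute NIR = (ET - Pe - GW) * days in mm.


Daily deficit = ET - Pe - GW = 7 - 2 - 2 = 3 mm/day
NIR = 3 * 11 = 33 mm

33.0000 mm


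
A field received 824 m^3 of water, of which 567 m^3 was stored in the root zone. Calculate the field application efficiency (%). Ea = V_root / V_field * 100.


Ea = V_root / V_field * 100 = 567 / 824 * 100 = 68.8107%

68.8107 %


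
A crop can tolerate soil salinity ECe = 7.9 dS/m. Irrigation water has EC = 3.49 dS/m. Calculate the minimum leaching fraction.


LR = ECiw / (5*ECe - ECiw)
LR = 3.49 / (5*7.9 - 3.49)
LR = 3.49 / 36.0100

0.0969


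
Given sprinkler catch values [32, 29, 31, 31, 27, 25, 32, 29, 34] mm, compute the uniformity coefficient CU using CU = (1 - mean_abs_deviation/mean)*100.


mean = 30.000000 mm
MAD = 2.222222 mm
CU = (1 - 2.222222/30.000000)*100

92.5926 %


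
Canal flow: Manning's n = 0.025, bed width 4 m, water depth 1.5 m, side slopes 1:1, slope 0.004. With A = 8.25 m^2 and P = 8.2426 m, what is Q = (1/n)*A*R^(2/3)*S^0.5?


R = A/P = 8.25/8.2426 = 1.000898
Q = (1/0.025) * 8.25 * 1.000898^(2/3) * 0.004^0.5

20.8835 m^3/s


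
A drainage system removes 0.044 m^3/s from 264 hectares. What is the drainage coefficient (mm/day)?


DC = Q * 86400 / (A * 10000) * 1000
DC = 0.044 * 86400 / (264 * 10000) * 1000
DC = 3801600.0000 / 2640000

1.4400 mm/day


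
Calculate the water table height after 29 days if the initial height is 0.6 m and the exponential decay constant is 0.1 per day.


m = m0 * exp(-k*t)
m = 0.6 * exp(-0.1 * 29)
m = 0.6 * exp(-2.9000)

0.0330 m


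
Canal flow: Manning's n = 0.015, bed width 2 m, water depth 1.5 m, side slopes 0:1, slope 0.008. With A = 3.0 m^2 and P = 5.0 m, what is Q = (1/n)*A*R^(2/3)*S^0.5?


R = A/P = 3.0/5.0 = 0.600000
Q = (1/0.015) * 3.0 * 0.600000^(2/3) * 0.008^0.5

12.7255 m^3/s


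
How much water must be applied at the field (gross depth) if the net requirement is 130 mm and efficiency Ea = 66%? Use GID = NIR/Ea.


Ea = 66% = 0.66
GID = NIR / Ea = 130 / 0.66 = 196.9697 mm

196.9697 mm


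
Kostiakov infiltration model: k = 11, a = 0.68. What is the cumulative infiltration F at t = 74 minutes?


F = k * t^a = 11 * 74^0.68
F = 11 * 18.667131

205.3384 mm


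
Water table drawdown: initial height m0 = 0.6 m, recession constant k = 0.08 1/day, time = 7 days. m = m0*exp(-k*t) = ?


m = m0 * exp(-k*t)
m = 0.6 * exp(-0.08 * 7)
m = 0.6 * exp(-0.5600)

0.3427 m


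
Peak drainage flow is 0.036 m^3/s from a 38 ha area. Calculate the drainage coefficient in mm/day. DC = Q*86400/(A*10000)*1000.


DC = Q * 86400 / (A * 10000) * 1000
DC = 0.036 * 86400 / (38 * 10000) * 1000
DC = 3110400.0000 / 380000

8.1853 mm/day


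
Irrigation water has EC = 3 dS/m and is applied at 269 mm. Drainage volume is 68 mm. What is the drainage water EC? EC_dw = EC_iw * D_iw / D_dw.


EC_dw = EC_iw * D_iw / D_dw
EC_dw = 3 * 269 / 68
EC_dw = 807 / 68

11.8676 dS/m


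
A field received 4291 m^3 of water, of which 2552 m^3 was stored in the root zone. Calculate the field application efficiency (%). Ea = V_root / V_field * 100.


Ea = V_root / V_field * 100 = 2552 / 4291 * 100 = 59.4733%

59.4733 %


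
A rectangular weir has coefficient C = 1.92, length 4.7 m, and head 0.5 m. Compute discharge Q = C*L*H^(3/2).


Q = C * L * H^(3/2) = 1.92 * 4.7 * 0.5^1.5 = 1.92 * 4.7 * 0.353553

3.1905 m^3/s


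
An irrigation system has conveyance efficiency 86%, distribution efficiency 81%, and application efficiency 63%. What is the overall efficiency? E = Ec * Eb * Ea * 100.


Ec = 0.86, Eb = 0.81, Ea = 0.63
E = 0.86 * 0.81 * 0.63 * 100 = 43.8858%

43.8858 %


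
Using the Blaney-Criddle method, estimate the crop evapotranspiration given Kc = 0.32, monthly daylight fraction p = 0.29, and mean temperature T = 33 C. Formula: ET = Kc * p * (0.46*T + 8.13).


ET = Kc * p * (0.46*T + 8.13)
ET = 0.32 * 0.29 * (0.46*33 + 8.13)
ET = 0.32 * 0.29 * 23.3100

2.1632 mm/day


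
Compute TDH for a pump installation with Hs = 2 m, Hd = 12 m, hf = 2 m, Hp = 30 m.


TDH = Hs + Hd + hf + Hp = 2 + 12 + 2 + 30 = 46

46 m


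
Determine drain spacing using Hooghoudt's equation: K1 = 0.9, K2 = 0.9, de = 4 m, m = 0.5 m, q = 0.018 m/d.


S^2 = 8*K2*de*m/q + 4*K1*m^2/q
S^2 = 8*0.9*4*0.5/0.018 + 4*0.9*0.5^2/0.018
S = sqrt(850.0000)

29.1548 m


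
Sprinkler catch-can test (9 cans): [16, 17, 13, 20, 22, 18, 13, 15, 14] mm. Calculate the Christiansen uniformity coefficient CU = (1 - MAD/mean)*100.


mean = 16.444444 mm
MAD = 2.493827 mm
CU = (1 - 2.493827/16.444444)*100

84.8348 %


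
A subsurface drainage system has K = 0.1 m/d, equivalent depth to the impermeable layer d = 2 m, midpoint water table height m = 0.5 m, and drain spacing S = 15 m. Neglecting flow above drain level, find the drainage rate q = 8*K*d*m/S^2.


q = 8*K*d*m/S^2
q = 8*0.1*2*0.5/15^2
q = 0.8000 / 225

0.0036 m/d


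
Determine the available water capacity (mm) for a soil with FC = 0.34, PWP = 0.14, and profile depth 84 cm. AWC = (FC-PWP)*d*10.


AWC = (FC - PWP) * d * 10
AWC = (0.34 - 0.14) * 84 * 10
AWC = 0.2000 * 84 * 10

168.0000 mm


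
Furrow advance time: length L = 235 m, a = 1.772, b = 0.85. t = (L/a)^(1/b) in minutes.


t = (L/a)^(1/b)
t = (235/1.772)^(1/0.85)
t = 132.618510^(1/0.85)

314.1820 min


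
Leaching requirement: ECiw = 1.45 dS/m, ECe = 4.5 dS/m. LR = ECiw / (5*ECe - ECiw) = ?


LR = ECiw / (5*ECe - ECiw)
LR = 1.45 / (5*4.5 - 1.45)
LR = 1.45 / 21.0500

0.0689


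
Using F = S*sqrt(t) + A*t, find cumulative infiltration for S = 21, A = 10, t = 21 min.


F = S*sqrt(t) + A*t
F = 21*sqrt(21) + 10*21
F = 21*4.582576 + 210

306.2341 mm


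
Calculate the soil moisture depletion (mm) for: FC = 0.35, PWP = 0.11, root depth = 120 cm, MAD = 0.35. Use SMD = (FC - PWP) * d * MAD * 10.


SMD = (FC - PWP) * d * MAD * 10
SMD = (0.35 - 0.11) * 120 * 0.35 * 10
SMD = 0.2400 * 120 * 0.35 * 10

100.8000 mm


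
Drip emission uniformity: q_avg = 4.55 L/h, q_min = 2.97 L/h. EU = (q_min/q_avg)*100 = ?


EU = (q_min/q_avg)*100 = (2.97/4.55)*100 = 65.2747%

65.2747 %


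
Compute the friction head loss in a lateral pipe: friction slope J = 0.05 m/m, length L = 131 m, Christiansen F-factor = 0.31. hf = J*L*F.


hf = J * L * F = 0.05 * 131 * 0.31 = 2.0305 m

2.0305 m


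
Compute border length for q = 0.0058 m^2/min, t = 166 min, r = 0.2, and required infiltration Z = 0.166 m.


L = q*t/((1+r)*Z)
L = 0.0058*166/((1+0.2)*0.166)
L = 0.9628/0.1992

4.8333 m


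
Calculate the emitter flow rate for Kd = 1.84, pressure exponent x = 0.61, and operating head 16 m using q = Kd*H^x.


q = Kd * H^x = 1.84 * 16^0.61 = 1.84 * 5.426417

9.9846 L/h


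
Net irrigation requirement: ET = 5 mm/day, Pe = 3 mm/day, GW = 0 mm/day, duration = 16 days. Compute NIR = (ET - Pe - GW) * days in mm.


Daily deficit = ET - Pe - GW = 5 - 3 - 0 = 2 mm/day
NIR = 2 * 16 = 32 mm

32.0000 mm


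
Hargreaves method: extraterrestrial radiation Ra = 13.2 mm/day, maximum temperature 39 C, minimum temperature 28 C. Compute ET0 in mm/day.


Tmean = (Tmax + Tmin)/2 = (39 + 28)/2 = 33.5
ET0 = 0.0023 * 13.2 * (33.5 + 17.8) * sqrt(39 - 28)
ET0 = 0.0023 * 13.2 * 51.3 * 3.316625

5.1655 mm/day


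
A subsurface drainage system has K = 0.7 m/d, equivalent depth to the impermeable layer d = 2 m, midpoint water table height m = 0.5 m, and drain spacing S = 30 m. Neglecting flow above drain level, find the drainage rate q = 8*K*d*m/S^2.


q = 8*K*d*m/S^2
q = 8*0.7*2*0.5/30^2
q = 5.6000 / 900

0.0062 m/d


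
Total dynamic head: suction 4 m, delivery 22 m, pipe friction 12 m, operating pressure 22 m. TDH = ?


TDH = Hs + Hd + hf + Hp = 4 + 22 + 12 + 22 = 60

60 m


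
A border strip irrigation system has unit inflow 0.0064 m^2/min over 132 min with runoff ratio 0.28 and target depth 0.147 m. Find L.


L = q*t/((1+r)*Z)
L = 0.0064*132/((1+0.28)*0.147)
L = 0.8448/0.18816

4.4898 m


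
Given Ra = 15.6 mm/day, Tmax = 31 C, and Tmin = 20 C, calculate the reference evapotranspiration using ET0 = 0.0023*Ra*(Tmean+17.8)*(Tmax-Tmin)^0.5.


Tmean = (Tmax + Tmin)/2 = (31 + 20)/2 = 25.5
ET0 = 0.0023 * 15.6 * (25.5 + 17.8) * sqrt(31 - 20)
ET0 = 0.0023 * 15.6 * 43.3 * 3.316625

5.1527 mm/day


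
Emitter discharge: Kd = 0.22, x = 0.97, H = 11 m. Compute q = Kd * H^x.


q = Kd * H^x = 0.22 * 11^0.97 = 0.22 * 10.236486

2.2520 L/h


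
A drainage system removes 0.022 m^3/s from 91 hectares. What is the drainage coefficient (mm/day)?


DC = Q * 86400 / (A * 10000) * 1000
DC = 0.022 * 86400 / (91 * 10000) * 1000
DC = 1900800.0000 / 910000

2.0888 mm/day


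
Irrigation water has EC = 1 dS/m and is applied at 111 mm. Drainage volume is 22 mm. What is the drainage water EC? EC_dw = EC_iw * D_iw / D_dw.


EC_dw = EC_iw * D_iw / D_dw
EC_dw = 1 * 111 / 22
EC_dw = 111 / 22

5.0455 dS/m


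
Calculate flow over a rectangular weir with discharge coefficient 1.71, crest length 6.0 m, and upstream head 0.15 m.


Q = C * L * H^(3/2) = 1.71 * 6.0 * 0.15^1.5 = 1.71 * 6.0 * 0.058095

0.5961 m^3/s


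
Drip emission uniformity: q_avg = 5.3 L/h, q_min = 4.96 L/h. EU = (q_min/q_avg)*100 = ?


EU = (q_min/q_avg)*100 = (4.96/5.3)*100 = 93.5849%

93.5849 %


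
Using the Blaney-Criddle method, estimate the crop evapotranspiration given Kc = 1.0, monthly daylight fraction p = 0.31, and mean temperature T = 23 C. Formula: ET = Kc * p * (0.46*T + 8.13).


ET = Kc * p * (0.46*T + 8.13)
ET = 1.0 * 0.31 * (0.46*23 + 8.13)
ET = 1.0 * 0.31 * 18.7100

5.8001 mm/day


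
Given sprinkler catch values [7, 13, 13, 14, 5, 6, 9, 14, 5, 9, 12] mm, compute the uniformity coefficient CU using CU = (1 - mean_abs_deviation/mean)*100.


mean = 9.727273 mm
MAD = 3.157025 mm
CU = (1 - 3.157025/9.727273)*100

67.5446 %


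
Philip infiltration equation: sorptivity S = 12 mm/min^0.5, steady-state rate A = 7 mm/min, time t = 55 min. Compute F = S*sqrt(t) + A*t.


F = S*sqrt(t) + A*t
F = 12*sqrt(55) + 7*55
F = 12*7.416198 + 385

473.9944 mm


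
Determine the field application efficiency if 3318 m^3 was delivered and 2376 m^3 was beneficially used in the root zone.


Ea = V_root / V_field * 100 = 2376 / 3318 * 100 = 71.6094%

71.6094 %


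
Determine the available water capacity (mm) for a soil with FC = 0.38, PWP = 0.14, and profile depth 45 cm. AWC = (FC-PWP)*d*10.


AWC = (FC - PWP) * d * 10
AWC = (0.38 - 0.14) * 45 * 10
AWC = 0.2400 * 45 * 10

108.0000 mm


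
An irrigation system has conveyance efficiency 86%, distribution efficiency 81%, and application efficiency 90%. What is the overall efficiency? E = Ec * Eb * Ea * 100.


Ec = 0.86, Eb = 0.81, Ea = 0.9
E = 0.86 * 0.81 * 0.9 * 100 = 62.6940%

62.6940 %


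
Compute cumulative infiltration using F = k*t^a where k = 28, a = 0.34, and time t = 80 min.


F = k * t^a = 28 * 80^0.34
F = 28 * 4.436603

124.2249 mm


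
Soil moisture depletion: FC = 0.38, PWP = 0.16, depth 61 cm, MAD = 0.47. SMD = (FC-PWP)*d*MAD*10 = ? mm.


SMD = (FC - PWP) * d * MAD * 10
SMD = (0.38 - 0.16) * 61 * 0.47 * 10
SMD = 0.2200 * 61 * 0.47 * 10

63.0740 mm


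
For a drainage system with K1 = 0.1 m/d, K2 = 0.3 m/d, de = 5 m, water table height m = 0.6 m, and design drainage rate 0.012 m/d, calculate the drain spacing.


S^2 = 8*K2*de*m/q + 4*K1*m^2/q
S^2 = 8*0.3*5*0.6/0.012 + 4*0.1*0.6^2/0.012
S = sqrt(612.0000)

24.7386 m


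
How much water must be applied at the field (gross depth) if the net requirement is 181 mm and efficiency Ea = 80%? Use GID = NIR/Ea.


Ea = 80% = 0.8
GID = NIR / Ea = 181 / 0.8 = 226.2500 mm

226.2500 mm


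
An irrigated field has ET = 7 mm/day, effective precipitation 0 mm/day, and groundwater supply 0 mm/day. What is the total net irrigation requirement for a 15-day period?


Daily deficit = ET - Pe - GW = 7 - 0 - 0 = 7 mm/day
NIR = 7 * 15 = 105 mm

105.0000 mm


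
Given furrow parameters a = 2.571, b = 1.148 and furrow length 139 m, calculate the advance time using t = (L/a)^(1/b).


t = (L/a)^(1/b)
t = (139/2.571)^(1/1.148)
t = 54.064566^(1/1.148)

32.3226 min


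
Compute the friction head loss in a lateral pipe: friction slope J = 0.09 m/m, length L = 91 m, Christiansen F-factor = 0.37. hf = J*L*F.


hf = J * L * F = 0.09 * 91 * 0.37 = 3.0303 m

3.0303 m


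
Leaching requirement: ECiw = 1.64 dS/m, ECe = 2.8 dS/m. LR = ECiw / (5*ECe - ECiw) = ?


LR = ECiw / (5*ECe - ECiw)
LR = 1.64 / (5*2.8 - 1.64)
LR = 1.64 / 12.3600

0.1327


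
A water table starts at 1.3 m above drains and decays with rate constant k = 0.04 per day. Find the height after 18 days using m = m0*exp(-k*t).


m = m0 * exp(-k*t)
m = 1.3 * exp(-0.04 * 18)
m = 1.3 * exp(-0.7200)

0.6328 m


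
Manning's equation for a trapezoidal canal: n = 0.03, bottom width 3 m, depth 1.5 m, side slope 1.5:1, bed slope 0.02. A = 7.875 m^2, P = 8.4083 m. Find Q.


R = A/P = 7.875/8.4083 = 0.936575
Q = (1/0.03) * 7.875 * 0.936575^(2/3) * 0.02^0.5

35.5363 m^3/s


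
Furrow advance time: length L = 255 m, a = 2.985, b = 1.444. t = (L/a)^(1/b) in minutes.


t = (L/a)^(1/b)
t = (255/2.985)^(1/1.444)
t = 85.427136^(1/1.444)

21.7606 min


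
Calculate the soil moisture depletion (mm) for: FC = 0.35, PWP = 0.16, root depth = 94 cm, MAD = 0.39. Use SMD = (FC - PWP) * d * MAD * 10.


SMD = (FC - PWP) * d * MAD * 10
SMD = (0.35 - 0.16) * 94 * 0.39 * 10
SMD = 0.1900 * 94 * 0.39 * 10

69.6540 mm


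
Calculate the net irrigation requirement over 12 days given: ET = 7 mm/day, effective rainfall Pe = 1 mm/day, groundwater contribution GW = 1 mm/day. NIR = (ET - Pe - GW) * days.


Daily deficit = ET - Pe - GW = 7 - 1 - 1 = 5 mm/day
NIR = 5 * 12 = 60 mm

60.0000 mm


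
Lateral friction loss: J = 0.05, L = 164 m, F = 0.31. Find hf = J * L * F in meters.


hf = J * L * F = 0.05 * 164 * 0.31 = 2.5420 m

2.5420 m


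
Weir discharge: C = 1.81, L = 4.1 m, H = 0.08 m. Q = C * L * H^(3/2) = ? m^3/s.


Q = C * L * H^(3/2) = 1.81 * 4.1 * 0.08^1.5 = 1.81 * 4.1 * 0.022627

0.1679 m^3/s


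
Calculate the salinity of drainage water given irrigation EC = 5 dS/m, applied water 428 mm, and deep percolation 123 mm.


EC_dw = EC_iw * D_iw / D_dw
EC_dw = 5 * 428 / 123
EC_dw = 2140 / 123

17.3984 dS/m


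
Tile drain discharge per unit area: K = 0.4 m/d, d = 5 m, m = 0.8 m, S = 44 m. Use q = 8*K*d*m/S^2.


q = 8*K*d*m/S^2
q = 8*0.4*5*0.8/44^2
q = 12.8000 / 1936

0.0066 m/d


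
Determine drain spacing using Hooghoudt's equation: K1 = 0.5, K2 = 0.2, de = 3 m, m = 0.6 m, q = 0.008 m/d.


S^2 = 8*K2*de*m/q + 4*K1*m^2/q
S^2 = 8*0.2*3*0.6/0.008 + 4*0.5*0.6^2/0.008
S = sqrt(450.0000)

21.2132 m


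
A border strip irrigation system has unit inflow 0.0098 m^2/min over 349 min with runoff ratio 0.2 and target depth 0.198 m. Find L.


L = q*t/((1+r)*Z)
L = 0.0098*349/((1+0.2)*0.198)
L = 3.4202/0.2376

14.3948 m


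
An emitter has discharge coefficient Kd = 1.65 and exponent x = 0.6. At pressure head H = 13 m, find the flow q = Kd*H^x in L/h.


q = Kd * H^x = 1.65 * 13^0.6 = 1.65 * 4.659786

7.6886 L/h


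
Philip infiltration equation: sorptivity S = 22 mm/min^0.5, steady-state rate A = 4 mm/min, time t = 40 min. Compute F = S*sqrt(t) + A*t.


F = S*sqrt(t) + A*t
F = 22*sqrt(40) + 4*40
F = 22*6.324555 + 160

299.1402 mm


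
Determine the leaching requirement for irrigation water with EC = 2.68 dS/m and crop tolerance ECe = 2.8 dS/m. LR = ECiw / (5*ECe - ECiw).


LR = ECiw / (5*ECe - ECiw)
LR = 2.68 / (5*2.8 - 2.68)
LR = 2.68 / 11.3200

0.2367


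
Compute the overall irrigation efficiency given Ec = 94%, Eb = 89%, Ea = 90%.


Ec = 0.94, Eb = 0.89, Ea = 0.9
E = 0.94 * 0.89 * 0.9 * 100 = 75.2940%

75.2940 %


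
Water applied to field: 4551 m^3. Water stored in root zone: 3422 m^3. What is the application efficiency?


Ea = V_root / V_field * 100 = 3422 / 4551 * 100 = 75.1923%

75.1923 %


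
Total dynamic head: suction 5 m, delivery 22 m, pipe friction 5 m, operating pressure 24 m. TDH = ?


TDH = Hs + Hd + hf + Hp = 5 + 22 + 5 + 24 = 56

56 m


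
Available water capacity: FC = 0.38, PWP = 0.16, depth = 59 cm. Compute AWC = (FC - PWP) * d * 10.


AWC = (FC - PWP) * d * 10
AWC = (0.38 - 0.16) * 59 * 10
AWC = 0.2200 * 59 * 10

129.8000 mm


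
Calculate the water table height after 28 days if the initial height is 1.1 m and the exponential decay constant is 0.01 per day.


m = m0 * exp(-k*t)
m = 1.1 * exp(-0.01 * 28)
m = 1.1 * exp(-0.2800)

0.8314 m


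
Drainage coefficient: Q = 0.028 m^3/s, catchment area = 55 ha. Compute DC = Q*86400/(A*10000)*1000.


DC = Q * 86400 / (A * 10000) * 1000
DC = 0.028 * 86400 / (55 * 10000) * 1000
DC = 2419200.0000 / 550000

4.3985 mm/day


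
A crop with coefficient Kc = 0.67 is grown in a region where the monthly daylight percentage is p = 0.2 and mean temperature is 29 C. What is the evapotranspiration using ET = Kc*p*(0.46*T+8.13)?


ET = Kc * p * (0.46*T + 8.13)
ET = 0.67 * 0.2 * (0.46*29 + 8.13)
ET = 0.67 * 0.2 * 21.4700

2.8770 mm/day


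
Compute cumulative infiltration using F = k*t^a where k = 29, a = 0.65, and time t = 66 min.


F = k * t^a = 29 * 66^0.65
F = 29 * 15.230128

441.6737 mm


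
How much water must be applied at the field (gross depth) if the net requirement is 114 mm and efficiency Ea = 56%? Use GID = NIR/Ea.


Ea = 56% = 0.56
GID = NIR / Ea = 114 / 0.56 = 203.5714 mm

203.5714 mm


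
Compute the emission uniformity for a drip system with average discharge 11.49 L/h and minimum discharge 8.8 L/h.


EU = (q_min/q_avg)*100 = (8.8/11.49)*100 = 76.5883%

76.5883 %


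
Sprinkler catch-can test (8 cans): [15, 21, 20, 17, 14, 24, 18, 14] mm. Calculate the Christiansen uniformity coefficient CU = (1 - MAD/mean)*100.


mean = 17.875000 mm
MAD = 2.875000 mm
CU = (1 - 2.875000/17.875000)*100

83.9161 %


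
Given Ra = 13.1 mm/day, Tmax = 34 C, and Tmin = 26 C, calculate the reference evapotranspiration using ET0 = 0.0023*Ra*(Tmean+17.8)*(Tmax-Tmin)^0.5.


Tmean = (Tmax + Tmin)/2 = (34 + 26)/2 = 30.0
ET0 = 0.0023 * 13.1 * (30.0 + 17.8) * sqrt(34 - 26)
ET0 = 0.0023 * 13.1 * 47.8 * 2.828427

4.0735 mm/day


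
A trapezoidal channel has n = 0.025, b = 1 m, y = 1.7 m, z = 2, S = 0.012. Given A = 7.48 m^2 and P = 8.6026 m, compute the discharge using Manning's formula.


R = A/P = 7.48/8.6026 = 0.869505
Q = (1/0.025) * 7.48 * 0.869505^(2/3) * 0.012^0.5

29.8584 m^3/s


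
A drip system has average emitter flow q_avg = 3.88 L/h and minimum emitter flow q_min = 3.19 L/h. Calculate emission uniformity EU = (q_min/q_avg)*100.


EU = (q_min/q_avg)*100 = (3.19/3.88)*100 = 82.2165%

82.2165 %


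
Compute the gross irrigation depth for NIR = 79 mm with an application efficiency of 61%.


Ea = 61% = 0.61
GID = NIR / Ea = 79 / 0.61 = 129.5082 mm

129.5082 mm


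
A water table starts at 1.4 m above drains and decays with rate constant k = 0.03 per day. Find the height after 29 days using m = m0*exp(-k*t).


m = m0 * exp(-k*t)
m = 1.4 * exp(-0.03 * 29)
m = 1.4 * exp(-0.8700)

0.5865 m


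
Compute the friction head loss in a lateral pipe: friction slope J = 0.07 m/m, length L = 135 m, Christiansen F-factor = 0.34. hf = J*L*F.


hf = J * L * F = 0.07 * 135 * 0.34 = 3.2130 m

3.2130 m


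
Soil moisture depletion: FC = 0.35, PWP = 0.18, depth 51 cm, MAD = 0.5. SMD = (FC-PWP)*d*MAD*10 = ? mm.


SMD = (FC - PWP) * d * MAD * 10
SMD = (0.35 - 0.18) * 51 * 0.5 * 10
SMD = 0.1700 * 51 * 0.5 * 10

43.3500 mm


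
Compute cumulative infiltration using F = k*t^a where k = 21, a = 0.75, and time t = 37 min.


F = k * t^a = 21 * 37^0.75
F = 21 * 15.002074

315.0436 mm


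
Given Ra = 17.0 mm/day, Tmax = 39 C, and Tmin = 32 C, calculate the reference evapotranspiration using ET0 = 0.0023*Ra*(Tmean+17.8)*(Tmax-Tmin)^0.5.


Tmean = (Tmax + Tmin)/2 = (39 + 32)/2 = 35.5
ET0 = 0.0023 * 17.0 * (35.5 + 17.8) * sqrt(39 - 32)
ET0 = 0.0023 * 17.0 * 53.3 * 2.645751

5.5138 mm/day


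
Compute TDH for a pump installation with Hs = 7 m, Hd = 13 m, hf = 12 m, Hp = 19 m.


TDH = Hs + Hd + hf + Hp = 7 + 13 + 12 + 19 = 51

51 m


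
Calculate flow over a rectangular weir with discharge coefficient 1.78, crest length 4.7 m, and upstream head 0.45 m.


Q = C * L * H^(3/2) = 1.78 * 4.7 * 0.45^1.5 = 1.78 * 4.7 * 0.301869

2.5254 m^3/s


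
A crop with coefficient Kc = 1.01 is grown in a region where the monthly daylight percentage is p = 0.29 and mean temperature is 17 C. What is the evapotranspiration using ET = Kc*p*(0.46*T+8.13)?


ET = Kc * p * (0.46*T + 8.13)
ET = 1.01 * 0.29 * (0.46*17 + 8.13)
ET = 1.01 * 0.29 * 15.9500

4.6718 mm/day


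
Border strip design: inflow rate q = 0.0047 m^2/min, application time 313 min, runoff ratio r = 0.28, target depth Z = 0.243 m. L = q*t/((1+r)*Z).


L = q*t/((1+r)*Z)
L = 0.0047*313/((1+0.28)*0.243)
L = 1.4711/0.31104

4.7296 m


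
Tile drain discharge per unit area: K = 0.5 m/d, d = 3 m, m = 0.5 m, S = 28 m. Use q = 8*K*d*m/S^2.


q = 8*K*d*m/S^2
q = 8*0.5*3*0.5/28^2
q = 6.0000 / 784

0.0077 m/d


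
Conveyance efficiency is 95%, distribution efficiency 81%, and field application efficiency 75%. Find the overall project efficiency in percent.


Ec = 0.95, Eb = 0.81, Ea = 0.75
E = 0.95 * 0.81 * 0.75 * 100 = 57.7125%

57.7125 %


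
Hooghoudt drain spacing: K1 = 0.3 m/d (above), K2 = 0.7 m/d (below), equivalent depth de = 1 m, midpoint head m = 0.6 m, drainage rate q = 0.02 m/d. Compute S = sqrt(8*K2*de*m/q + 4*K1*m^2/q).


S^2 = 8*K2*de*m/q + 4*K1*m^2/q
S^2 = 8*0.7*1*0.6/0.02 + 4*0.3*0.6^2/0.02
S = sqrt(189.6000)

13.7695 m


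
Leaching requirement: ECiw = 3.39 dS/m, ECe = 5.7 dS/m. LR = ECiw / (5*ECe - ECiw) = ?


LR = ECiw / (5*ECe - ECiw)
LR = 3.39 / (5*5.7 - 3.39)
LR = 3.39 / 25.1100

0.1350


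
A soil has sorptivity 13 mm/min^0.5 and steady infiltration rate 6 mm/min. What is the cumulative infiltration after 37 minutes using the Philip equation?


F = S*sqrt(t) + A*t
F = 13*sqrt(37) + 6*37
F = 13*6.082763 + 222

301.0759 mm


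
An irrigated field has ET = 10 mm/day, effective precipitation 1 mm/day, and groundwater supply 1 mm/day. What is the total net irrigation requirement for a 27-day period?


Daily deficit = ET - Pe - GW = 10 - 1 - 1 = 8 mm/day
NIR = 8 * 27 = 216 mm

216.0000 mm


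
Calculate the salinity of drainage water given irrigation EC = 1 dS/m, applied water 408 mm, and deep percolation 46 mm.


EC_dw = EC_iw * D_iw / D_dw
EC_dw = 1 * 408 / 46
EC_dw = 408 / 46

8.8696 dS/m


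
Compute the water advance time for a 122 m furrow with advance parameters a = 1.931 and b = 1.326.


t = (L/a)^(1/b)
t = (122/1.931)^(1/1.326)
t = 63.179700^(1/1.326)

22.7983 min


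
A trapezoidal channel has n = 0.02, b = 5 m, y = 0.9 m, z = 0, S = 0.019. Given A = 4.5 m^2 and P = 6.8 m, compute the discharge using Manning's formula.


R = A/P = 4.5/6.8 = 0.661765
Q = (1/0.02) * 4.5 * 0.661765^(2/3) * 0.019^0.5

23.5520 m^3/s


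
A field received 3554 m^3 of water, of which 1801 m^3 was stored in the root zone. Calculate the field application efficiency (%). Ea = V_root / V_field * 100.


Ea = V_root / V_field * 100 = 1801 / 3554 * 100 = 50.6753%

50.6753 %


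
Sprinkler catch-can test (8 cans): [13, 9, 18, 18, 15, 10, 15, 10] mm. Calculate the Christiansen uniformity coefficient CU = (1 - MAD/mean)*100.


mean = 13.500000 mm
MAD = 3.000000 mm
CU = (1 - 3.000000/13.500000)*100

77.7778 %


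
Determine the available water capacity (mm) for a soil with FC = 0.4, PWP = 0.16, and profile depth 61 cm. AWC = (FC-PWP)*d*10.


AWC = (FC - PWP) * d * 10
AWC = (0.4 - 0.16) * 61 * 10
AWC = 0.2400 * 61 * 10

146.4000 mm


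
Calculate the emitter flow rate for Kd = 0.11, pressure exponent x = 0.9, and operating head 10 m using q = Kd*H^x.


q = Kd * H^x = 0.11 * 10^0.9 = 0.11 * 7.943282

0.8738 L/h


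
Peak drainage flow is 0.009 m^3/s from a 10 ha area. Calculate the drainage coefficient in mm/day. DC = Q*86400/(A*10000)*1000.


DC = Q * 86400 / (A * 10000) * 1000
DC = 0.009 * 86400 / (10 * 10000) * 1000
DC = 777600.0000 / 100000

7.7760 mm/day


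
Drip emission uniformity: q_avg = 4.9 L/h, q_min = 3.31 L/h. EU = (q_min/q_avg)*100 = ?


EU = (q_min/q_avg)*100 = (3.31/4.9)*100 = 67.5510%

67.5510 %


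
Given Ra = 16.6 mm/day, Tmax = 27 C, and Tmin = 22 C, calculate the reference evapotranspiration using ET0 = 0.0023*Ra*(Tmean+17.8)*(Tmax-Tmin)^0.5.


Tmean = (Tmax + Tmin)/2 = (27 + 22)/2 = 24.5
ET0 = 0.0023 * 16.6 * (24.5 + 17.8) * sqrt(27 - 22)
ET0 = 0.0023 * 16.6 * 42.3 * 2.236068

3.6113 mm/day


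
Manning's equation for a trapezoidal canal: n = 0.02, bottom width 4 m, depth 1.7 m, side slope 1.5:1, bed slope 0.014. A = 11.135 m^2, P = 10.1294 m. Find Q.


R = A/P = 11.135/10.1294 = 1.099275
Q = (1/0.02) * 11.135 * 1.099275^(2/3) * 0.014^0.5

70.1663 m^3/s


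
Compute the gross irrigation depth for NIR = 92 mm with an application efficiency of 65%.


Ea = 65% = 0.65
GID = NIR / Ea = 92 / 0.65 = 141.5385 mm

141.5385 mm


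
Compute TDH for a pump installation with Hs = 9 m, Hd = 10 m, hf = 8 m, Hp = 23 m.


TDH = Hs + Hd + hf + Hp = 9 + 10 + 8 + 23 = 50

50 m


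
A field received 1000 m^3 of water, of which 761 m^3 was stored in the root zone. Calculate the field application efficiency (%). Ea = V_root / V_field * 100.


Ea = V_root / V_field * 100 = 761 / 1000 * 100 = 76.1000%

76.1000 %


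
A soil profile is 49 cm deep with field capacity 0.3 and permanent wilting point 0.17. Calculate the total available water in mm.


AWC = (FC - PWP) * d * 10
AWC = (0.3 - 0.17) * 49 * 10
AWC = 0.1300 * 49 * 10

63.7000 mm


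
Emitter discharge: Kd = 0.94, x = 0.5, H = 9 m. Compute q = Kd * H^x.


q = Kd * H^x = 0.94 * 9^0.5 = 0.94 * 3.000000

2.8200 L/h


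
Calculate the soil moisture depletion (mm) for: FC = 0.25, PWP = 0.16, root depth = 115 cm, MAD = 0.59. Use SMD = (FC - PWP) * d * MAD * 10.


SMD = (FC - PWP) * d * MAD * 10
SMD = (0.25 - 0.16) * 115 * 0.59 * 10
SMD = 0.0900 * 115 * 0.59 * 10

61.0650 mm


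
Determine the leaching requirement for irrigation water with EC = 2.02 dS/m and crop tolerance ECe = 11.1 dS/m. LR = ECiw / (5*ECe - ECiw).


LR = ECiw / (5*ECe - ECiw)
LR = 2.02 / (5*11.1 - 2.02)
LR = 2.02 / 53.4800

0.0378


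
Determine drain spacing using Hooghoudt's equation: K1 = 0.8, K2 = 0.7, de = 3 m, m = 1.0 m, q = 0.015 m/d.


S^2 = 8*K2*de*m/q + 4*K1*m^2/q
S^2 = 8*0.7*3*1.0/0.015 + 4*0.8*1.0^2/0.015
S = sqrt(1333.3333)

36.5148 m


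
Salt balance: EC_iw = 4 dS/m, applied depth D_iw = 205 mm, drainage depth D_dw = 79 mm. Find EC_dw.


EC_dw = EC_iw * D_iw / D_dw
EC_dw = 4 * 205 / 79
EC_dw = 820 / 79

10.3797 dS/m


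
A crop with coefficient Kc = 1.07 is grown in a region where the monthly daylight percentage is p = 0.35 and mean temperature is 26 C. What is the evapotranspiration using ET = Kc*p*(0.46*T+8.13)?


ET = Kc * p * (0.46*T + 8.13)
ET = 1.07 * 0.35 * (0.46*26 + 8.13)
ET = 1.07 * 0.35 * 20.0900

7.5237 mm/day


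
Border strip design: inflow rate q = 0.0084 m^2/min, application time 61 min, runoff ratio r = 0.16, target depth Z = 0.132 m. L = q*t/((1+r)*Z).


L = q*t/((1+r)*Z)
L = 0.0084*61/((1+0.16)*0.132)
L = 0.5124/0.15312

3.3464 m


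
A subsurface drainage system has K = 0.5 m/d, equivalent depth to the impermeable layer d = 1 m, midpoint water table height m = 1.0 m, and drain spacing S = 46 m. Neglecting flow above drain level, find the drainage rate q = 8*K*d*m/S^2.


q = 8*K*d*m/S^2
q = 8*0.5*1*1.0/46^2
q = 4.0000 / 2116

0.0019 m/d


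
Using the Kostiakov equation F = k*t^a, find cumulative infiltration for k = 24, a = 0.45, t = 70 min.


F = k * t^a = 24 * 70^0.45
F = 24 * 6.765410

162.3698 mm


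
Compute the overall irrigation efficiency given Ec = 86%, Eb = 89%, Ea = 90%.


Ec = 0.86, Eb = 0.89, Ea = 0.9
E = 0.86 * 0.89 * 0.9 * 100 = 68.8860%

68.8860 %


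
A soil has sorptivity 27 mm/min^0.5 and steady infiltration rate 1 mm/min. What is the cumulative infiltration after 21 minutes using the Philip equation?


F = S*sqrt(t) + A*t
F = 27*sqrt(21) + 1*21
F = 27*4.582576 + 21

144.7296 mm


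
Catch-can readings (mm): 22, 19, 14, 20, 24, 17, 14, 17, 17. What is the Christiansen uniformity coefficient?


mean = 18.222222 mm
MAD = 2.691358 mm
CU = (1 - 2.691358/18.222222)*100

85.2304 %


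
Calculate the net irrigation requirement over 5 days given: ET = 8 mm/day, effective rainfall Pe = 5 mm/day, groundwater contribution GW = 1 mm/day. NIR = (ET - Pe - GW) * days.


Daily deficit = ET - Pe - GW = 8 - 5 - 1 = 2 mm/day
NIR = 2 * 5 = 10 mm

10.0000 mm


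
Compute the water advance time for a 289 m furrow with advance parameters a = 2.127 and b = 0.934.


t = (L/a)^(1/b)
t = (289/2.127)^(1/0.934)
t = 135.872120^(1/0.934)

192.2496 min


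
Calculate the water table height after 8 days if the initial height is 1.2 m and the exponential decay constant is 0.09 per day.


m = m0 * exp(-k*t)
m = 1.2 * exp(-0.09 * 8)
m = 1.2 * exp(-0.7200)

0.5841 m


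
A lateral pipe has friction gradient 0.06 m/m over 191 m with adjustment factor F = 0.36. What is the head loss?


hf = J * L * F = 0.06 * 191 * 0.36 = 4.1256 m

4.1256 m


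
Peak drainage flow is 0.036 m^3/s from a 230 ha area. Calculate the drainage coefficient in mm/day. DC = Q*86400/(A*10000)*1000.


DC = Q * 86400 / (A * 10000) * 1000
DC = 0.036 * 86400 / (230 * 10000) * 1000
DC = 3110400.0000 / 2300000

1.3523 mm/day


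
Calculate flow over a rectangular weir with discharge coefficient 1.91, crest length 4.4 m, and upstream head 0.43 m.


Q = C * L * H^(3/2) = 1.91 * 4.4 * 0.43^1.5 = 1.91 * 4.4 * 0.281970

2.3697 m^3/s


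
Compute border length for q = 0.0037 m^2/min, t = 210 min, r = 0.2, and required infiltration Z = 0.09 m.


L = q*t/((1+r)*Z)
L = 0.0037*210/((1+0.2)*0.09)
L = 0.777/0.108

7.1944 m


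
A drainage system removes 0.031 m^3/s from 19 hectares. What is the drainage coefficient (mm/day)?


DC = Q * 86400 / (A * 10000) * 1000
DC = 0.031 * 86400 / (19 * 10000) * 1000
DC = 2678400.0000 / 190000

14.0968 mm/day


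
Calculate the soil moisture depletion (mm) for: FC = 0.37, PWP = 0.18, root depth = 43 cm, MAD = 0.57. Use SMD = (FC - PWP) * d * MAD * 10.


SMD = (FC - PWP) * d * MAD * 10
SMD = (0.37 - 0.18) * 43 * 0.57 * 10
SMD = 0.1900 * 43 * 0.57 * 10

46.5690 mm


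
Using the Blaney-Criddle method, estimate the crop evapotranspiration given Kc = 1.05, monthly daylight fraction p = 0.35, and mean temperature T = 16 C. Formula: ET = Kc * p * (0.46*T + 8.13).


ET = Kc * p * (0.46*T + 8.13)
ET = 1.05 * 0.35 * (0.46*16 + 8.13)
ET = 1.05 * 0.35 * 15.4900

5.6926 mm/day


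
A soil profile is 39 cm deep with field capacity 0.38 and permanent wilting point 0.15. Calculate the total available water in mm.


AWC = (FC - PWP) * d * 10
AWC = (0.38 - 0.15) * 39 * 10
AWC = 0.2300 * 39 * 10

89.7000 mm


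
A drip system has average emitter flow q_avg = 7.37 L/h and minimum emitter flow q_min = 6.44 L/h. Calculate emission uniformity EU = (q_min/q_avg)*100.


EU = (q_min/q_avg)*100 = (6.44/7.37)*100 = 87.3813%

87.3813 %


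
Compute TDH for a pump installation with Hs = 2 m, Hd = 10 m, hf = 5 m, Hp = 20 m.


TDH = Hs + Hd + hf + Hp = 2 + 10 + 5 + 20 = 37

37 m


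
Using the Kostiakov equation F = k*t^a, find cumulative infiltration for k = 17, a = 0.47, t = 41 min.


F = k * t^a = 17 * 41^0.47
F = 17 * 5.728071

97.3772 mm


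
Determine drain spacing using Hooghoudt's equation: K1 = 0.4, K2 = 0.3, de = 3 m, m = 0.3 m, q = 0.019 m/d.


S^2 = 8*K2*de*m/q + 4*K1*m^2/q
S^2 = 8*0.3*3*0.3/0.019 + 4*0.4*0.3^2/0.019
S = sqrt(121.2632)

11.0120 m


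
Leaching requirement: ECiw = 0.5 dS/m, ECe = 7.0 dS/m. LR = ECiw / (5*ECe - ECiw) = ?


LR = ECiw / (5*ECe - ECiw)
LR = 0.5 / (5*7.0 - 0.5)
LR = 0.5 / 34.5000

0.0145


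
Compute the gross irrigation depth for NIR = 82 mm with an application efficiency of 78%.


Ea = 78% = 0.78
GID = NIR / Ea = 82 / 0.78 = 105.1282 mm

105.1282 mm


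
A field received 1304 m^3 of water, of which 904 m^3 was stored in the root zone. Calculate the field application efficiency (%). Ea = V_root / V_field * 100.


Ea = V_root / V_field * 100 = 904 / 1304 * 100 = 69.3252%

69.3252 %
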